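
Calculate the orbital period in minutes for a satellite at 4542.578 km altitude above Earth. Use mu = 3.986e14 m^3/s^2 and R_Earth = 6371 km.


r = 10913.5780 km = 1.0913578e+07 m
T = 2*pi*sqrt(r^3/mu) = 2*pi*sqrt(1.2998746e+21 / 3.986e14)
T = 11346.5010 s = 189.1084 min

189.1084 minutes


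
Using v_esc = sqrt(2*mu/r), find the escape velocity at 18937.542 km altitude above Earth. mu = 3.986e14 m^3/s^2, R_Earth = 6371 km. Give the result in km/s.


r = 6371.0 + 18937.542 = 25308.5420 km = 2.5308542e+07 m
v_esc = sqrt(2*mu/r) = sqrt(2*3.986e14 / 2.5308542e+07)
v_esc = 5612.4189 m/s = 5.6124 km/s

5.6124 km/s


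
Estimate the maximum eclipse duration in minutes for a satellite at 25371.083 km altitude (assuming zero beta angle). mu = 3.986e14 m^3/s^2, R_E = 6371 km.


r = 31742.0830 km
T = 938.0222 min
Eclipse fraction = arcsin(R_E/r)/pi = arcsin(6371.0000/31742.0830)/pi
= arcsin(0.2007115)/pi = 0.06432537
Eclipse duration = 0.06432537 * 938.0222 = 60.3386 min

60.3386 minutes


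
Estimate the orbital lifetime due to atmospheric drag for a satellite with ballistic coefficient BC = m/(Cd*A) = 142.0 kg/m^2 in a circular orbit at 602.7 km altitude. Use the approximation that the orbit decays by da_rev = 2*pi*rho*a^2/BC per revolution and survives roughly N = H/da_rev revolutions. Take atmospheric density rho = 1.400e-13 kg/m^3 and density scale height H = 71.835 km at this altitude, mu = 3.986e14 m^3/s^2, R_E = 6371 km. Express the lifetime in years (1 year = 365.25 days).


a = R_E + alt = 6973.7000 km = 6.9737e+06 m
da_rev = 2*pi*rho*a^2/BC = 2*pi*1.400e-13*(6.9737e+06)^2/142.0 = 0.301263197 m per revolution
N = H/da_rev = 71835.0000 m / 0.301263197 m = 238445.9856 revolutions
P = 2*pi*sqrt(a^3/mu) = 5795.7029 s
lifetime = N*P = 238445.9856 * 5795.7029 = 1.3819621e+09 s = 15994.9315 days
years = 15994.9315 / 365.25 = 43.7917 years

43.7917 years


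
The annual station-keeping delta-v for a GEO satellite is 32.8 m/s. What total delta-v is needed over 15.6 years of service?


dV = rate * years = 32.8 * 15.6
dV = 511.6800 m/s

511.6800 m/s


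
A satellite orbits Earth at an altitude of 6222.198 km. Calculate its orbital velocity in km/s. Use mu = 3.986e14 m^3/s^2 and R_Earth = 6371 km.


r = R_E + alt = 6371.0 + 6222.198 = 12593.1980 km = 1.2593198e+07 m
v = sqrt(mu/r) = sqrt(3.986e14 / 1.2593198e+07) = 5626.0117 m/s = 5.6260 km/s

5.6260 km/s


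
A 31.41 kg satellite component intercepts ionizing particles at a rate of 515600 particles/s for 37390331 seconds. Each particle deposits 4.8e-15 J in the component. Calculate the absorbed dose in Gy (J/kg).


Total energy deposited = rate * time * E_per
  = 515600 * 37390331 * 4.8e-15 = 0.09253658 J
Dose = E_total / mass = 0.09253658 / 31.41
Dose = 0.002946087 Gy

0.0029 Gy


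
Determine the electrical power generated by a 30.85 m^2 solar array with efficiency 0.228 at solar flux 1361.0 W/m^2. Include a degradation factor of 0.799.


P = area * eta * S * degradation
P = 30.85 * 0.228 * 1361.0 * 0.799
P = 7648.8284 W

7648.8284 W


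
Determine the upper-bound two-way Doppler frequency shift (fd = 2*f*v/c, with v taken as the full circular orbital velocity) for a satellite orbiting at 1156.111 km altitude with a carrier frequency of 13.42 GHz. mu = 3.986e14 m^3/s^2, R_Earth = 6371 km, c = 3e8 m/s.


r = 7.527111e+06 m
v = sqrt(mu/r) = 7277.0354 m/s (worst-case radial velocity)
f = 13.42 GHz = 1.342e+10 Hz
fd = 2*f*v/c = 2*1.342e+10*7277.0354/3.0e+08
fd = 651052.0995 Hz

651052.0995 Hz


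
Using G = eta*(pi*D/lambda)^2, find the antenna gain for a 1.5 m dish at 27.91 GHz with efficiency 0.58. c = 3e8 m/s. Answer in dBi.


lambda = c/f = 3e8 / 2.791e+10 = 0.01074884 m
G = eta*(pi*D/lambda)^2 = 0.58*(pi*1.5/0.01074884)^2
G = 111477.5513 (linear)
G = 10*log10(111477.5513) = 50.4719 dBi

50.4719 dBi


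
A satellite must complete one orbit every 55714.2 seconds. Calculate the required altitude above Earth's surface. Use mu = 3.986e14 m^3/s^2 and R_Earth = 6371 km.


T = 55714.2 s
r = (mu*T^2/(4*pi^2))^(1/3) = (3.986e14 * 55714.2^2 / (4*pi^2))^(1/3)
r = 3.1528486e+07 m = 31528.4861 km
alt = r - R_E = 31528.4861 - 6371 = 25157.4861 km

25157.4861 km


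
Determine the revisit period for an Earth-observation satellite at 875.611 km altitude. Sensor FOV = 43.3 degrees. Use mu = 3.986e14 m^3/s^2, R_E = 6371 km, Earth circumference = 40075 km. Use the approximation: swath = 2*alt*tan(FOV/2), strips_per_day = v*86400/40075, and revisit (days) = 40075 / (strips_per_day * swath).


swath = 2*875.611*tan(0.3778638) = 695.1262 km
v = sqrt(mu/r) = 7416.5371 m/s = 7.4165 km/s
strips/day = v*86400/40075 = 7.4165*86400/40075 = 15.9897
coverage/day = strips * swath = 15.9897 * 695.1262 = 11114.8875 km
revisit = 40075 / 11114.8875 = 3.6055 days

3.6055 days


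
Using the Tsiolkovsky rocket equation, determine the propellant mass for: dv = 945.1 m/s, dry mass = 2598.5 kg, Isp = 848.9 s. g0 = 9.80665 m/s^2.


ve = Isp * g0 = 848.9 * 9.80665 = 8324.865185 m/s
mass ratio = exp(dv/ve) = exp(945.1/8324.865185) = 1.12022254
m_prop = m_dry * (mr - 1) = 2598.5 * (1.12022254 - 1)
m_prop = 312.3983 kg

312.3983 kg


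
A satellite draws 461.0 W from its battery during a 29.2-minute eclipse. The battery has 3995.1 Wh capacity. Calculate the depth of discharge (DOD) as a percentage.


E_used = P * t / 60 = 461.0 * 29.2 / 60 = 224.3533 Wh
DOD = E_used / E_total * 100 = 224.3533 / 3995.1 * 100
DOD = 5.6157 %

5.6157 %


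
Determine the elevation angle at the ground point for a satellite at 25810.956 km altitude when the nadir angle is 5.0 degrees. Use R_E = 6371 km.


r = R_E + alt = 32181.9560 km
Law of sines in the satellite / Earth-center / ground-point triangle:
  sin(nadir)/R_E = sin(90 + el)/r  =>  cos(el) = (r/R_E)*sin(nadir)
cos(el) = (32181.9560 / 6371.0000) * sin(5.0 deg) = 0.4402515
el = arccos(0.4402515) = 63.8801 deg
(Earth-central angle = 90 - nadir - el = 21.1199 deg)

63.8801 degrees


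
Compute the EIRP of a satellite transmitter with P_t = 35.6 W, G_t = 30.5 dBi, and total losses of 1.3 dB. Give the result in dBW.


Pt = 35.6 W = 15.5145 dBW
EIRP = Pt_dBW + Gt - losses = 15.5145 + 30.5 - 1.3 = 44.7145 dBW

44.7145 dBW


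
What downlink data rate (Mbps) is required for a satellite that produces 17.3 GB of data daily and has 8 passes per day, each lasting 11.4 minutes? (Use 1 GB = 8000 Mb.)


total contact time = 8 * 11.4 * 60 = 5472.0000 s
data = 17.3 GB = 138400.0000 Mb
rate = 138400.0000 / 5472.0000 = 25.2924 Mbps

25.2924 Mbps


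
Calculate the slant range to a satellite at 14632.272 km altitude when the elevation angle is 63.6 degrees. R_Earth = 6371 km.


h = 14632.272 km, el = 63.6 deg
d = -R_E*sin(el) + sqrt((R_E*sin(el))^2 + 2*R_E*h + h^2)
d = -6371.0000*sin(1.1100) + sqrt((6371.0000*0.8957118)^2 + 2*6371.0000*14632.272 + 14632.272^2)
d = 15104.7837 km

15104.7837 km


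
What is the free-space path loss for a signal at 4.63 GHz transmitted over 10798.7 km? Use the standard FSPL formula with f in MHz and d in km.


f = 4.63 GHz = 4630.0000 MHz
d = 10798.7 km
FSPL = 32.44 + 20*log10(4630.0000) + 20*log10(10798.7)
FSPL = 32.44 + 73.3116 + 80.6674
FSPL = 186.4190 dB

186.4190 dB


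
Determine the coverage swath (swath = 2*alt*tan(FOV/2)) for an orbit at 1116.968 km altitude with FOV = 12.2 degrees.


FOV = 12.2 deg = 0.2129302 rad
swath = 2 * alt * tan(FOV/2) = 2 * 1116.968 * tan(0.1064651)
swath = 2 * 1116.968 * 0.1068692
swath = 238.7389 km

238.7389 km


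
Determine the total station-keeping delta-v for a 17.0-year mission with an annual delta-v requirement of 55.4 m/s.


dV = rate * years = 55.4 * 17.0
dV = 941.8000 m/s

941.8000 m/s


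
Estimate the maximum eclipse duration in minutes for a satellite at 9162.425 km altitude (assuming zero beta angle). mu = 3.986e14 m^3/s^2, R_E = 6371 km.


r = 15533.4250 km
T = 321.1152 min
Eclipse fraction = arcsin(R_E/r)/pi = arcsin(6371.0000/15533.4250)/pi
= arcsin(0.4101478)/pi = 0.1345229
Eclipse duration = 0.1345229 * 321.1152 = 43.1973 min

43.1973 minutes


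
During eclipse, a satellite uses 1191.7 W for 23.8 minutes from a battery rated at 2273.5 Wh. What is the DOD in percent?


E_used = P * t / 60 = 1191.7 * 23.8 / 60 = 472.7077 Wh
DOD = E_used / E_total * 100 = 472.7077 / 2273.5 * 100
DOD = 20.7921 %

20.7921 %


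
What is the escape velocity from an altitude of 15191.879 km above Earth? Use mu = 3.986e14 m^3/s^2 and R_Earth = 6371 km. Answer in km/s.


r = 6371.0 + 15191.879 = 21562.8790 km = 2.1562879e+07 m
v_esc = sqrt(2*mu/r) = sqrt(2*3.986e14 / 2.1562879e+07)
v_esc = 6080.3737 m/s = 6.0804 km/s

6.0804 km/s


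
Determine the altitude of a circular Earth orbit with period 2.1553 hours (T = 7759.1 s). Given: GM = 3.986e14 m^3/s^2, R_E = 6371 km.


T = 7759.1 s
r = (mu*T^2/(4*pi^2))^(1/3) = (3.986e14 * 7759.1^2 / (4*pi^2))^(1/3)
r = 8.4709754e+06 m = 8470.9754 km
alt = r - R_E = 8470.9754 - 6371 = 2099.9754 km

2099.9754 km


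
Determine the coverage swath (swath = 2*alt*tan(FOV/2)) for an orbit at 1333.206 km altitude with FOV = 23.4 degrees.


FOV = 23.4 deg = 0.408407 rad
swath = 2 * alt * tan(FOV/2) = 2 * 1333.206 * tan(0.2042035)
swath = 2 * 1333.206 * 0.20709
swath = 552.1874 km

552.1874 km


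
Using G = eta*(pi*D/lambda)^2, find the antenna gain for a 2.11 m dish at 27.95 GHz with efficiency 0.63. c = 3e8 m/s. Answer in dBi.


lambda = c/f = 3e8 / 2.795e+10 = 0.01073345 m
G = eta*(pi*D/lambda)^2 = 0.63*(pi*2.11/0.01073345)^2
G = 240284.8119 (linear)
G = 10*log10(240284.8119) = 53.8073 dBi

53.8073 dBi


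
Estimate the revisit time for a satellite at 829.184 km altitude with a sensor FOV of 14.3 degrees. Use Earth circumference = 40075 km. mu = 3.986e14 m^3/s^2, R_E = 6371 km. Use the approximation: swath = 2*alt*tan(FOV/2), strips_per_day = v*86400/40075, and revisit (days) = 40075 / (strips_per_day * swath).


swath = 2*829.184*tan(0.124791) = 208.0305 km
v = sqrt(mu/r) = 7440.4097 m/s = 7.4404 km/s
strips/day = v*86400/40075 = 7.4404*86400/40075 = 16.0412
coverage/day = strips * swath = 16.0412 * 208.0305 = 3337.0599 km
revisit = 40075 / 3337.0599 = 12.0091 days

12.0091 days


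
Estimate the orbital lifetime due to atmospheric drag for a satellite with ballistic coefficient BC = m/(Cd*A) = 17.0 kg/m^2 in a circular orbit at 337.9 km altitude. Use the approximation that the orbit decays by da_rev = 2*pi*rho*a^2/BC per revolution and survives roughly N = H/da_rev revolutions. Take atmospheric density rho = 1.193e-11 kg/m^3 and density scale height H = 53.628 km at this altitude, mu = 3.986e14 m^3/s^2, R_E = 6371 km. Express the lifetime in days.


a = R_E + alt = 6708.9000 km = 6.7089e+06 m
da_rev = 2*pi*rho*a^2/BC = 2*pi*1.193e-11*(6.7089e+06)^2/17.0 = 198.460476 m per revolution
N = H/da_rev = 53628.0000 m / 198.460476 m = 270.2201 revolutions
P = 2*pi*sqrt(a^3/mu) = 5468.7516 s
lifetime = N*P = 270.2201 * 5468.7516 = 1.4777663e+06 s = 17.1038 days

17.1038 days


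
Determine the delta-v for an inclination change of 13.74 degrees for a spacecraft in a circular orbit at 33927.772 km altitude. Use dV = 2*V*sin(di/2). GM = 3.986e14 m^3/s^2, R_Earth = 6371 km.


r = 40298.7720 km = 4.0298772e+07 m
V = sqrt(mu/r) = 3145.0151 m/s
di = 13.74 deg = 0.2398082 rad
dV = 2*V*sin(di/2) = 2*3145.0151*sin(0.1199041)
dV = 752.3947 m/s = 0.7523947 km/s

0.7524 km/s


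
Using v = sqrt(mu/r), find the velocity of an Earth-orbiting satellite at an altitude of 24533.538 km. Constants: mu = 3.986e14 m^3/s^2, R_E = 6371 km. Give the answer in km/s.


r = R_E + alt = 6371.0 + 24533.538 = 30904.5380 km = 3.0904538e+07 m
v = sqrt(mu/r) = sqrt(3.986e14 / 3.0904538e+07) = 3591.3482 m/s = 3.5913 km/s

3.5913 km/s


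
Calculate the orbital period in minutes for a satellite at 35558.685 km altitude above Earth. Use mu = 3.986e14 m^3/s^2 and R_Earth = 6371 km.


r = 41929.6850 km = 4.1929685e+07 m
T = 2*pi*sqrt(r^3/mu) = 2*pi*sqrt(7.3716516e+22 / 3.986e14)
T = 85446.3707 s = 1424.1062 min

1424.1062 minutes


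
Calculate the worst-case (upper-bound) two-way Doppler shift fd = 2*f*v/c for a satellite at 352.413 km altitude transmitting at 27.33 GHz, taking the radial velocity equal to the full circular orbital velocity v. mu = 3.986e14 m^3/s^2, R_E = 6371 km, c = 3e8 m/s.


r = 6.723413e+06 m
v = sqrt(mu/r) = 7699.6991 m/s (worst-case radial velocity)
f = 27.33 GHz = 2.733e+10 Hz
fd = 2*f*v/c = 2*2.733e+10*7699.6991/3.0e+08
fd = 1.4028852e+06 Hz

1.4029e+06 Hz


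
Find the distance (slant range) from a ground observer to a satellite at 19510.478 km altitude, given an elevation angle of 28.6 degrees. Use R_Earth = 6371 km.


h = 19510.478 km, el = 28.6 deg
d = -R_E*sin(el) + sqrt((R_E*sin(el))^2 + 2*R_E*h + h^2)
d = -6371.0000*sin(0.4991642) + sqrt((6371.0000*0.4786919)^2 + 2*6371.0000*19510.478 + 19510.478^2)
d = 22220.0427 km

22220.0427 km


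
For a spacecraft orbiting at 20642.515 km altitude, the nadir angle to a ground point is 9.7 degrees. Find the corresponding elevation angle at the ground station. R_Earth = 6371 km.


r = R_E + alt = 27013.5150 km
Law of sines in the satellite / Earth-center / ground-point triangle:
  sin(nadir)/R_E = sin(90 + el)/r  =>  cos(el) = (r/R_E)*sin(nadir)
cos(el) = (27013.5150 / 6371.0000) * sin(9.7 deg) = 0.7144075
el = arccos(0.7144075) = 44.4053 deg
(Earth-central angle = 90 - nadir - el = 35.8947 deg)

44.4053 degrees


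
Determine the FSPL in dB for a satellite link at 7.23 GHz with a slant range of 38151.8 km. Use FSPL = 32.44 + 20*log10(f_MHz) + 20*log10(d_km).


f = 7.23 GHz = 7230.0000 MHz
d = 38151.8 km
FSPL = 32.44 + 20*log10(7230.0000) + 20*log10(38151.8)
FSPL = 32.44 + 77.1828 + 91.6303
FSPL = 201.2531 dB

201.2531 dB


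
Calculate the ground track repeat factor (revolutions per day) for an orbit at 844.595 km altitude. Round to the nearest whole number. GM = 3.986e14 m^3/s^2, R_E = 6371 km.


r = 7.215595e+06 m
T = 2*pi*sqrt(r^3/mu) = 6099.8541 s = 101.6642 min
revs/day = 1440 / 101.6642 = 14.1643
Rounded: 14 revolutions per day

14 revolutions per day


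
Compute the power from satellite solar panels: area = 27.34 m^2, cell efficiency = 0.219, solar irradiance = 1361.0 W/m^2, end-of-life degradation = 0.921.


P = area * eta * S * degradation
P = 27.34 * 0.219 * 1361.0 * 0.921
P = 7505.1673 W

7505.1673 W


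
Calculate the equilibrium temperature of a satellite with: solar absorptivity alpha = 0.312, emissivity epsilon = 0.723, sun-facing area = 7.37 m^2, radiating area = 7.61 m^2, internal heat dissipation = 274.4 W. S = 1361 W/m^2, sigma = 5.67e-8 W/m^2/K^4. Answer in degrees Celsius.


Numerator = alpha*S*A_sun + Q_int = 0.312*1361*7.37 + 274.4 = 3403.9378 W
Denominator = eps*sigma*A_rad = 0.723*5.67e-8*7.61 = 3.119651e-07 W/K^4
T^4 = 1.0911278e+10 K^4
T = 323.1982 K = 50.0482 C

50.0482 degrees Celsius


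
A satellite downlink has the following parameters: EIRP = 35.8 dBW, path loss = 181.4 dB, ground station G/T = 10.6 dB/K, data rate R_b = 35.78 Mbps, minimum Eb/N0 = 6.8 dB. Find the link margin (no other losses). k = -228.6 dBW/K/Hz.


C/N0 = EIRP - FSPL + G/T - k = 35.8 - 181.4 + 10.6 - (-228.6)
C/N0 = 93.6000 dB-Hz
R_b = 35.78 Mbps = 3.578e+07 bps -> 10*log10(R_b) = 75.5364 dB-Hz
Eb/N0 = C/N0 - 10*log10(R_b) = 93.6000 - 75.5364 = 18.0636 dB
Margin = Eb/N0 - Eb/N0_req = 18.0636 - 6.8 = 11.2636 dB (link closes)

11.2636 dB


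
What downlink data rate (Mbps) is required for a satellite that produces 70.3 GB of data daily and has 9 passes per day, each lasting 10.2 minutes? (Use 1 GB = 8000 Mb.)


total contact time = 9 * 10.2 * 60 = 5508.0000 s
data = 70.3 GB = 562400.0000 Mb
rate = 562400.0000 / 5508.0000 = 102.1060 Mbps

102.1060 Mbps


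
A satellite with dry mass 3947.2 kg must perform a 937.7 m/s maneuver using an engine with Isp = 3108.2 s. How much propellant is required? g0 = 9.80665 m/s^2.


ve = Isp * g0 = 3108.2 * 9.80665 = 30481.029530 m/s
mass ratio = exp(dv/ve) = exp(937.7/30481.029530) = 1.03124148
m_prop = m_dry * (mr - 1) = 3947.2 * (1.03124148 - 1)
m_prop = 123.3164 kg

123.3164 kg


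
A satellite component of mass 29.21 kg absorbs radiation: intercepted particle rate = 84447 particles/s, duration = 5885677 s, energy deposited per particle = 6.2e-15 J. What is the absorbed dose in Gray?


Total energy deposited = rate * time * E_per
  = 84447 * 5885677 * 6.2e-15 = 0.003081572 J
Dose = E_total / mass = 0.003081572 / 29.21
Dose = 1.0549716e-04 Gy

1.0550e-04 Gy


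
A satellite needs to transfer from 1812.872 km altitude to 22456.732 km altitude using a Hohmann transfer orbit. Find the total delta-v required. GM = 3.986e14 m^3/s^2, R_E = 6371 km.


r1 = 8183.8720 km = 8.183872e+06 m
r2 = 28827.7320 km = 2.8827732e+07 m
dv1 = sqrt(mu/r1)*(sqrt(2*r2/(r1+r2)) - 1) = 1731.5122 m/s
dv2 = sqrt(mu/r2)*(1 - sqrt(2*r1/(r1+r2))) = 1245.6632 m/s
total dv = |dv1| + |dv2| = 1731.5122 + 1245.6632 = 2977.1754 m/s = 2.9772 km/s

2.9772 km/s


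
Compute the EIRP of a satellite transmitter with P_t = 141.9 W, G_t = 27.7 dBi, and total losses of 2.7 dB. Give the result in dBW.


Pt = 141.9 W = 21.5198 dBW
EIRP = Pt_dBW + Gt - losses = 21.5198 + 27.7 - 2.7 = 46.5198 dBW

46.5198 dBW


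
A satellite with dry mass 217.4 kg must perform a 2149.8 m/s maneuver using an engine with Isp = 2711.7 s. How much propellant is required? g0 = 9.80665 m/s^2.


ve = Isp * g0 = 2711.7 * 9.80665 = 26592.692805 m/s
mass ratio = exp(dv/ve) = exp(2149.8/26592.692805) = 1.08419932
m_prop = m_dry * (mr - 1) = 217.4 * (1.08419932 - 1)
m_prop = 18.3049 kg

18.3049 kg


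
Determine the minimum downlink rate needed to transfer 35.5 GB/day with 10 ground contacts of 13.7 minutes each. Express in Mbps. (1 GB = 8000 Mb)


total contact time = 10 * 13.7 * 60 = 8220.0000 s
data = 35.5 GB = 284000.0000 Mb
rate = 284000.0000 / 8220.0000 = 34.5499 Mbps

34.5499 Mbps


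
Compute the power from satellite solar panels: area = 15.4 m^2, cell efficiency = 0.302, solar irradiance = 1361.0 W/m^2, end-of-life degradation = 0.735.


P = area * eta * S * degradation
P = 15.4 * 0.302 * 1361.0 * 0.735
P = 4652.3580 W

4652.3580 W


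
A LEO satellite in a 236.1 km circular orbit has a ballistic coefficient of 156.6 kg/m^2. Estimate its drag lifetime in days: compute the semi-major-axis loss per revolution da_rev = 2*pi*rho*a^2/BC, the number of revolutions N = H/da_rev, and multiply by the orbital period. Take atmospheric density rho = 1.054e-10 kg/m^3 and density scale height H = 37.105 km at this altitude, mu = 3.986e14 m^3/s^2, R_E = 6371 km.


a = R_E + alt = 6607.1000 km = 6.6071e+06 m
da_rev = 2*pi*rho*a^2/BC = 2*pi*1.054e-10*(6.6071e+06)^2/156.6 = 184.607985 m per revolution
N = H/da_rev = 37105.0000 m / 184.607985 m = 200.9935 revolutions
P = 2*pi*sqrt(a^3/mu) = 5344.7518 s
lifetime = N*P = 200.9935 * 5344.7518 = 1.0742602e+06 s = 12.4336 days

12.4336 days


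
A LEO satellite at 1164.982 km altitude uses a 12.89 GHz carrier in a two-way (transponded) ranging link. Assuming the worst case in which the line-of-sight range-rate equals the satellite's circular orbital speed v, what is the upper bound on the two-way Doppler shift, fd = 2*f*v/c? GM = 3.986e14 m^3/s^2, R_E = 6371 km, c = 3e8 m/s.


r = 7.535982e+06 m
v = sqrt(mu/r) = 7272.7510 m/s (worst-case radial velocity)
f = 12.89 GHz = 1.289e+10 Hz
fd = 2*f*v/c = 2*1.289e+10*7272.7510/3.0e+08
fd = 624971.7392 Hz

624971.7392 Hz


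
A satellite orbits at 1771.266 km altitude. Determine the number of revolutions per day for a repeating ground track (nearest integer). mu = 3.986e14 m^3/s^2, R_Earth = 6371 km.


r = 8.142266e+06 m
T = 2*pi*sqrt(r^3/mu) = 7311.8816 s = 121.8647 min
revs/day = 1440 / 121.8647 = 11.8164
Rounded: 12 revolutions per day

12 revolutions per day


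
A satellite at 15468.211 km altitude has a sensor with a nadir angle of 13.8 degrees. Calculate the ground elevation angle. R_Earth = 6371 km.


r = R_E + alt = 21839.2110 km
Law of sines in the satellite / Earth-center / ground-point triangle:
  sin(nadir)/R_E = sin(90 + el)/r  =>  cos(el) = (r/R_E)*sin(nadir)
cos(el) = (21839.2110 / 6371.0000) * sin(13.8 deg) = 0.8176711
el = arccos(0.8176711) = 35.1477 deg
(Earth-central angle = 90 - nadir - el = 41.0523 deg)

35.1477 degrees


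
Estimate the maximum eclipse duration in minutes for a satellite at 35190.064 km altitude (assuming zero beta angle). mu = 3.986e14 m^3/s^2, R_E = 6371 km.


r = 41561.0640 km
T = 1405.3677 min
Eclipse fraction = arcsin(R_E/r)/pi = arcsin(6371.0000/41561.0640)/pi
= arcsin(0.1532925)/pi = 0.04898767
Eclipse duration = 0.04898767 * 1405.3677 = 68.8457 min

68.8457 minutes


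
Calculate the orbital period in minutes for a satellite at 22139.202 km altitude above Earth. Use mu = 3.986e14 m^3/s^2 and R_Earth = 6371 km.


r = 28510.2020 km = 2.8510202e+07 m
T = 2*pi*sqrt(r^3/mu) = 2*pi*sqrt(2.3173994e+22 / 3.986e14)
T = 47908.3995 s = 798.4733 min

798.4733 minutes


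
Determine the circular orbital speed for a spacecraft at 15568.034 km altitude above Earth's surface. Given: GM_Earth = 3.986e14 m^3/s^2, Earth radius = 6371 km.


r = R_E + alt = 6371.0 + 15568.034 = 21939.0340 km = 2.1939034e+07 m
v = sqrt(mu/r) = sqrt(3.986e14 / 2.1939034e+07) = 4262.4559 m/s = 4.2625 km/s

4.2625 km/s


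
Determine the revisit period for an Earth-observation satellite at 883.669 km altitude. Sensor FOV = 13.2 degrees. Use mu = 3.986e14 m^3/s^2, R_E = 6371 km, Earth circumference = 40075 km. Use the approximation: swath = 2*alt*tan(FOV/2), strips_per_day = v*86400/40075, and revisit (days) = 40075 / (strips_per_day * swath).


swath = 2*883.669*tan(0.1151917) = 204.4880 km
v = sqrt(mu/r) = 7412.4170 m/s = 7.4124 km/s
strips/day = v*86400/40075 = 7.4124*86400/40075 = 15.9809
coverage/day = strips * swath = 15.9809 * 204.4880 = 3267.8932 km
revisit = 40075 / 3267.8932 = 12.2633 days

12.2633 days


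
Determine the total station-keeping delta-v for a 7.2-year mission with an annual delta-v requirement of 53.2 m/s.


dV = rate * years = 53.2 * 7.2
dV = 383.0400 m/s

383.0400 m/s


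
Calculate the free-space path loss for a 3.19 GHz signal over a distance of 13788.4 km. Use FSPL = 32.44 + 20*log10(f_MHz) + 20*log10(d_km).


f = 3.19 GHz = 3190.0000 MHz
d = 13788.4 km
FSPL = 32.44 + 20*log10(3190.0000) + 20*log10(13788.4)
FSPL = 32.44 + 70.0758 + 82.7903
FSPL = 185.3061 dB

185.3061 dB


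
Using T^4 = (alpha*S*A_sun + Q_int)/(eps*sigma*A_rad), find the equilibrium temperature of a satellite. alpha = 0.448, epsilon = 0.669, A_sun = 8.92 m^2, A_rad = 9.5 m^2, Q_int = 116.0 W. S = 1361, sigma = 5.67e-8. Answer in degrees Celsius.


Numerator = alpha*S*A_sun + Q_int = 0.448*1361*8.92 + 116.0 = 5554.7738 W
Denominator = eps*sigma*A_rad = 0.669*5.67e-8*9.5 = 3.6035685e-07 W/K^4
T^4 = 1.5414647e+10 K^4
T = 352.3574 K = 79.2074 C

79.2074 degrees Celsius


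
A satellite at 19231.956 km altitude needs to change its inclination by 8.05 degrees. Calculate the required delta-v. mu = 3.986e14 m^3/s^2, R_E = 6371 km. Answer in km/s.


r = 25602.9560 km = 2.5602956e+07 m
V = sqrt(mu/r) = 3945.6957 m/s
di = 8.05 deg = 0.140499 rad
dV = 2*V*sin(di/2) = 2*3945.6957*sin(0.0702495)
dV = 553.9105 m/s = 0.5539105 km/s

0.5539 km/s


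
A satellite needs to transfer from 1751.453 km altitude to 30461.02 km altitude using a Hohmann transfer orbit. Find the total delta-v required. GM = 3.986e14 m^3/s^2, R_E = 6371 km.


r1 = 8122.4530 km = 8.122453e+06 m
r2 = 36832.0200 km = 3.683202e+07 m
dv1 = sqrt(mu/r1)*(sqrt(2*r2/(r1+r2)) - 1) = 1962.1235 m/s
dv2 = sqrt(mu/r2)*(1 - sqrt(2*r1/(r1+r2))) = 1312.1443 m/s
total dv = |dv1| + |dv2| = 1962.1235 + 1312.1443 = 3274.2678 m/s = 3.2743 km/s

3.2743 km/s


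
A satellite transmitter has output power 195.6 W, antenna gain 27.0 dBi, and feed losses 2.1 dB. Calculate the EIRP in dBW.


Pt = 195.6 W = 22.9137 dBW
EIRP = Pt_dBW + Gt - losses = 22.9137 + 27.0 - 2.1 = 47.8137 dBW

47.8137 dBW


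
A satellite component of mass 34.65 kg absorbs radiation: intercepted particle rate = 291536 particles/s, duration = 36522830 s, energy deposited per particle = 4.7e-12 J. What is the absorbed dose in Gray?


Total energy deposited = rate * time * E_per
  = 291536 * 36522830 * 4.7e-12 = 50.0443 J
Dose = E_total / mass = 50.0443 / 34.65
Dose = 1.4443 Gy

1.4443 Gy


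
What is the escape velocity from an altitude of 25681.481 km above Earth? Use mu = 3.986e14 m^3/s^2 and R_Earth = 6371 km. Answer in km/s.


r = 6371.0 + 25681.481 = 32052.4810 km = 3.2052481e+07 m
v_esc = sqrt(2*mu/r) = sqrt(2*3.986e14 / 3.2052481e+07)
v_esc = 4987.1545 m/s = 4.9872 km/s

4.9872 km/s


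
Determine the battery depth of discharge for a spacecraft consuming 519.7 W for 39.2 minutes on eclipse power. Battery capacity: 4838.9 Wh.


E_used = P * t / 60 = 519.7 * 39.2 / 60 = 339.5373 Wh
DOD = E_used / E_total * 100 = 339.5373 / 4838.9 * 100
DOD = 7.0168 %

7.0168 %


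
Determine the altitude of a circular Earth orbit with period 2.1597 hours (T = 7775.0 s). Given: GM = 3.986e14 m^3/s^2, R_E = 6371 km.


T = 7775.0 s
r = (mu*T^2/(4*pi^2))^(1/3) = (3.986e14 * 7775.0^2 / (4*pi^2))^(1/3)
r = 8.4825439e+06 m = 8482.5439 km
alt = r - R_E = 8482.5439 - 6371 = 2111.5439 km

2111.5439 km


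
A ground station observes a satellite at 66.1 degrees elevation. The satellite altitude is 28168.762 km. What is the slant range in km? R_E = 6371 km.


h = 28168.762 km, el = 66.1 deg
d = -R_E*sin(el) + sqrt((R_E*sin(el))^2 + 2*R_E*h + h^2)
d = -6371.0000*sin(1.1537) + sqrt((6371.0000*0.914254)^2 + 2*6371.0000*28168.762 + 28168.762^2)
d = 28618.4701 km

28618.4701 km


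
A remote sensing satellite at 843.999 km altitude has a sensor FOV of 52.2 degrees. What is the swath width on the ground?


FOV = 52.2 deg = 0.9110619 rad
swath = 2 * alt * tan(FOV/2) = 2 * 843.999 * tan(0.4555309)
swath = 2 * 843.999 * 0.4898949
swath = 826.9417 km

826.9417 km


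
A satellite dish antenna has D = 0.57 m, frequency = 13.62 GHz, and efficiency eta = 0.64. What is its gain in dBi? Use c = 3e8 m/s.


lambda = c/f = 3e8 / 1.362e+10 = 0.02202643 m
G = eta*(pi*D/lambda)^2 = 0.64*(pi*0.57/0.02202643)^2
G = 4230.0075 (linear)
G = 10*log10(4230.0075) = 36.2634 dBi

36.2634 dBi


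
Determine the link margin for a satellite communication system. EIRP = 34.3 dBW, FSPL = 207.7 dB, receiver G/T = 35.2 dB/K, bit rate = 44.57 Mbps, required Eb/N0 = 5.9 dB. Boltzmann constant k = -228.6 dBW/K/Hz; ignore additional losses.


C/N0 = EIRP - FSPL + G/T - k = 34.3 - 207.7 + 35.2 - (-228.6)
C/N0 = 90.4000 dB-Hz
R_b = 44.57 Mbps = 4.457e+07 bps -> 10*log10(R_b) = 76.4904 dB-Hz
Eb/N0 = C/N0 - 10*log10(R_b) = 90.4000 - 76.4904 = 13.9096 dB
Margin = Eb/N0 - Eb/N0_req = 13.9096 - 5.9 = 8.0096 dB (link closes)

8.0096 dB


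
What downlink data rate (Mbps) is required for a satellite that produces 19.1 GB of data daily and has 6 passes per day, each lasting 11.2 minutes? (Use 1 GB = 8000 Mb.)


total contact time = 6 * 11.2 * 60 = 4032.0000 s
data = 19.1 GB = 152800.0000 Mb
rate = 152800.0000 / 4032.0000 = 37.8968 Mbps

37.8968 Mbps


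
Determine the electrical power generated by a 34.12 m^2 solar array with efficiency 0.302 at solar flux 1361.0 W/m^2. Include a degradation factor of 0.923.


P = area * eta * S * degradation
P = 34.12 * 0.302 * 1361.0 * 0.923
P = 12944.2172 W

12944.2172 W


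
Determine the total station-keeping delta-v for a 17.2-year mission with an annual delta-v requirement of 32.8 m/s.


dV = rate * years = 32.8 * 17.2
dV = 564.1600 m/s

564.1600 m/s


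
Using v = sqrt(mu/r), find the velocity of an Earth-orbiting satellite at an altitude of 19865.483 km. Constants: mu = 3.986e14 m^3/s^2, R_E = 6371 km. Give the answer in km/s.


r = R_E + alt = 6371.0 + 19865.483 = 26236.4830 km = 2.6236483e+07 m
v = sqrt(mu/r) = sqrt(3.986e14 / 2.6236483e+07) = 3897.7667 m/s = 3.8978 km/s

3.8978 km/s


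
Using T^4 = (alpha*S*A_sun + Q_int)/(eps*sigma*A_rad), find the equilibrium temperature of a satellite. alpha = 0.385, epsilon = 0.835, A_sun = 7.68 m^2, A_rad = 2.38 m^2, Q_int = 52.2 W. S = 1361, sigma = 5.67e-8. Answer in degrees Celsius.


Numerator = alpha*S*A_sun + Q_int = 0.385*1361*7.68 + 52.2 = 4076.4048 W
Denominator = eps*sigma*A_rad = 0.835*5.67e-8*2.38 = 1.1267991e-07 W/K^4
T^4 = 3.6176855e+10 K^4
T = 436.1217 K = 162.9717 C

162.9717 degrees Celsius


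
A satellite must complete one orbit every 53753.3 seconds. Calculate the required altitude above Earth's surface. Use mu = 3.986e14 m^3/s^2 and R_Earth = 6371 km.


T = 53753.3 s
r = (mu*T^2/(4*pi^2))^(1/3) = (3.986e14 * 53753.3^2 / (4*pi^2))^(1/3)
r = 3.0784299e+07 m = 30784.2993 km
alt = r - R_E = 30784.2993 - 6371 = 24413.2993 km

24413.2993 km


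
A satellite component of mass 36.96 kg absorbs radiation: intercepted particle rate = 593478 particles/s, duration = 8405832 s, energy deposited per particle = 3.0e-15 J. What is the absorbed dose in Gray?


Total energy deposited = rate * time * E_per
  = 593478 * 8405832 * 3.0e-15 = 0.01496603 J
Dose = E_total / mass = 0.01496603 / 36.96
Dose = 4.0492503e-04 Gy

4.0493e-04 Gy


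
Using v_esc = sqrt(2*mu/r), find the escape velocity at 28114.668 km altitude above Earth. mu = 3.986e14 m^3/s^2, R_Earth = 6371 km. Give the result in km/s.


r = 6371.0 + 28114.668 = 34485.6680 km = 3.4485668e+07 m
v_esc = sqrt(2*mu/r) = sqrt(2*3.986e14 / 3.4485668e+07)
v_esc = 4807.9985 m/s = 4.8080 km/s

4.8080 km/s


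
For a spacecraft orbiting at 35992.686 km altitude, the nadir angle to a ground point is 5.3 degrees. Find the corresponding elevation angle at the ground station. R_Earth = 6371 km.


r = R_E + alt = 42363.6860 km
Law of sines in the satellite / Earth-center / ground-point triangle:
  sin(nadir)/R_E = sin(90 + el)/r  =>  cos(el) = (r/R_E)*sin(nadir)
cos(el) = (42363.6860 / 6371.0000) * sin(5.3 deg) = 0.6142142
el = arccos(0.6142142) = 52.1052 deg
(Earth-central angle = 90 - nadir - el = 32.5948 deg)

52.1052 degrees


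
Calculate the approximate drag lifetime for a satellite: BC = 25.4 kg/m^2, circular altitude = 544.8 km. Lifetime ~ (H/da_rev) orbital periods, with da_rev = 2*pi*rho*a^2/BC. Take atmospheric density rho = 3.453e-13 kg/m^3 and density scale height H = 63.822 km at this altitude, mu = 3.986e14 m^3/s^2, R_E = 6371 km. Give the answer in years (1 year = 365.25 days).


a = R_E + alt = 6915.8000 km = 6.9158e+06 m
da_rev = 2*pi*rho*a^2/BC = 2*pi*3.453e-13*(6.9158e+06)^2/25.4 = 4.085334 m per revolution
N = H/da_rev = 63822.0000 m / 4.085334 m = 15622.2229 revolutions
P = 2*pi*sqrt(a^3/mu) = 5723.6736 s
lifetime = N*P = 15622.2229 * 5723.6736 = 8.9416504e+07 s = 1034.9132 days
years = 1034.9132 / 365.25 = 2.8334 years

2.8334 years


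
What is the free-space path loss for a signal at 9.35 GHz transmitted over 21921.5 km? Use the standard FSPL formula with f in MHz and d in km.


f = 9.35 GHz = 9350.0000 MHz
d = 21921.5 km
FSPL = 32.44 + 20*log10(9350.0000) + 20*log10(21921.5)
FSPL = 32.44 + 79.4162 + 86.8174
FSPL = 198.6736 dB

198.6736 dB


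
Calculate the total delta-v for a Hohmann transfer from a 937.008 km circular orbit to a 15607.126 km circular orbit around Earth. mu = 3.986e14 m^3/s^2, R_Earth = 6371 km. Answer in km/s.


r1 = 7308.0080 km = 7.308008e+06 m
r2 = 21978.1260 km = 2.1978126e+07 m
dv1 = sqrt(mu/r1)*(sqrt(2*r2/(r1+r2)) - 1) = 1662.5966 m/s
dv2 = sqrt(mu/r2)*(1 - sqrt(2*r1/(r1+r2))) = 1250.1164 m/s
total dv = |dv1| + |dv2| = 1662.5966 + 1250.1164 = 2912.7130 m/s = 2.9127 km/s

2.9127 km/s


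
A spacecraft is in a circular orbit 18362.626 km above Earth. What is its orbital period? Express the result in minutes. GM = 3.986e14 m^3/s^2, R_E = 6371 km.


r = 24733.6260 km = 2.4733626e+07 m
T = 2*pi*sqrt(r^3/mu) = 2*pi*sqrt(1.5130851e+22 / 3.986e14)
T = 38711.7590 s = 645.1960 min

645.1960 minutes


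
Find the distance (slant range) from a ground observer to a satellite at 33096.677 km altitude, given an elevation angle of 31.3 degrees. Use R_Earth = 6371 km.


h = 33096.677 km, el = 31.3 deg
d = -R_E*sin(el) + sqrt((R_E*sin(el))^2 + 2*R_E*h + h^2)
d = -6371.0000*sin(0.5462881) + sqrt((6371.0000*0.5195191)^2 + 2*6371.0000*33096.677 + 33096.677^2)
d = 35780.5906 km

35780.5906 km


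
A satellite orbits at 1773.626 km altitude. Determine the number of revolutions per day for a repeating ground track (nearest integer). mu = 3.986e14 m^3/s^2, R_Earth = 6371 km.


r = 8.144626e+06 m
T = 2*pi*sqrt(r^3/mu) = 7315.0608 s = 121.9177 min
revs/day = 1440 / 121.9177 = 11.8112
Rounded: 12 revolutions per day

12 revolutions per day


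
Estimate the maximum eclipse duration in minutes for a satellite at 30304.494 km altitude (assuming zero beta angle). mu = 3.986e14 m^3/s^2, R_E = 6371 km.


r = 36675.4940 km
T = 1164.9946 min
Eclipse fraction = arcsin(R_E/r)/pi = arcsin(6371.0000/36675.4940)/pi
= arcsin(0.1737127)/pi = 0.05557642
Eclipse duration = 0.05557642 * 1164.9946 = 64.7462 min

64.7462 minutes


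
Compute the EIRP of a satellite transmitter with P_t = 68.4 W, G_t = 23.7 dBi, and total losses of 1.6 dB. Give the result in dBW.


Pt = 68.4 W = 18.3506 dBW
EIRP = Pt_dBW + Gt - losses = 18.3506 + 23.7 - 1.6 = 40.4506 dBW

40.4506 dBW


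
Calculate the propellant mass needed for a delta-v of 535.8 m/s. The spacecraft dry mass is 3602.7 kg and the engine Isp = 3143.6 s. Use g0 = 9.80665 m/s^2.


ve = Isp * g0 = 3143.6 * 9.80665 = 30828.184940 m/s
mass ratio = exp(dv/ve) = exp(535.8/30828.184940) = 1.01753211
m_prop = m_dry * (mr - 1) = 3602.7 * (1.01753211 - 1)
m_prop = 63.1629 kg

63.1629 kg


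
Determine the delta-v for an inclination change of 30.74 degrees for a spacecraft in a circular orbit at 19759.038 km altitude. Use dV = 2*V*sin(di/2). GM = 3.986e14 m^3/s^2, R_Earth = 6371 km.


r = 26130.0380 km = 2.6130038e+07 m
V = sqrt(mu/r) = 3905.6977 m/s
di = 30.74 deg = 0.5365142 rad
dV = 2*V*sin(di/2) = 2*3905.6977*sin(0.2682571)
dV = 2070.4204 m/s = 2.0704 km/s

2.0704 km/s


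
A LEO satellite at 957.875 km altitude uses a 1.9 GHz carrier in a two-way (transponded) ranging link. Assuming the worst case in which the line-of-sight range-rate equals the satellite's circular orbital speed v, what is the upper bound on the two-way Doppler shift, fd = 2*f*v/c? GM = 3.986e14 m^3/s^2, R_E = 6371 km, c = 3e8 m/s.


r = 7.328875e+06 m
v = sqrt(mu/r) = 7374.7956 m/s (worst-case radial velocity)
f = 1.9 GHz = 1.9e+09 Hz
fd = 2*f*v/c = 2*1.9e+09*7374.7956/3.0e+08
fd = 93414.0780 Hz

93414.0780 Hz


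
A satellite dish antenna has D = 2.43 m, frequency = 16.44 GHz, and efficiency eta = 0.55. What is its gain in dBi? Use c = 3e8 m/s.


lambda = c/f = 3e8 / 1.644e+10 = 0.01824818 m
G = eta*(pi*D/lambda)^2 = 0.55*(pi*2.43/0.01824818)^2
G = 96257.8371 (linear)
G = 10*log10(96257.8371) = 49.8344 dBi

49.8344 dBi


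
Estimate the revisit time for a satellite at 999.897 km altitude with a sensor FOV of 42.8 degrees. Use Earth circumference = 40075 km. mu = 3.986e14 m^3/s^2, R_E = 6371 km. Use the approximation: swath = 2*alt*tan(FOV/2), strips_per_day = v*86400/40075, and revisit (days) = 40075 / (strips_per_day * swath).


swath = 2*999.897*tan(0.3735005) = 783.7107 km
v = sqrt(mu/r) = 7353.7435 m/s = 7.3537 km/s
strips/day = v*86400/40075 = 7.3537*86400/40075 = 15.8544
coverage/day = strips * swath = 15.8544 * 783.7107 = 12425.2308 km
revisit = 40075 / 12425.2308 = 3.2253 days

3.2253 days


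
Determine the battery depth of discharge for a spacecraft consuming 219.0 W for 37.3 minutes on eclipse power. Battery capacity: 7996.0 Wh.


E_used = P * t / 60 = 219.0 * 37.3 / 60 = 136.1450 Wh
DOD = E_used / E_total * 100 = 136.1450 / 7996.0 * 100
DOD = 1.7027 %

1.7027 %


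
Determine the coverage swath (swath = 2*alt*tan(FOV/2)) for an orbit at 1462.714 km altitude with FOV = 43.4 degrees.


FOV = 43.4 deg = 0.7574729 rad
swath = 2 * alt * tan(FOV/2) = 2 * 1462.714 * tan(0.3787364)
swath = 2 * 1462.714 * 0.3979483
swath = 1164.1692 km

1164.1692 km


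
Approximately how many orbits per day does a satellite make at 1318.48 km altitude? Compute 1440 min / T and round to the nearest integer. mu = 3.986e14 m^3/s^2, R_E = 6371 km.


r = 7.68948e+06 m
T = 2*pi*sqrt(r^3/mu) = 6710.5278 s = 111.8421 min
revs/day = 1440 / 111.8421 = 12.8753
Rounded: 13 revolutions per day

13 revolutions per day


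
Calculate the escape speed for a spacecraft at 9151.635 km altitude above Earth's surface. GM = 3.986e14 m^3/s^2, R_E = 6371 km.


r = 6371.0 + 9151.635 = 15522.6350 km = 1.5522635e+07 m
v_esc = sqrt(2*mu/r) = sqrt(2*3.986e14 / 1.5522635e+07)
v_esc = 7166.3980 m/s = 7.1664 km/s

7.1664 km/s


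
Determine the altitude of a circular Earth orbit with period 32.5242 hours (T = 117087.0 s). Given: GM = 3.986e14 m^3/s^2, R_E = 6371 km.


T = 117087.0 s
r = (mu*T^2/(4*pi^2))^(1/3) = (3.986e14 * 117087.0^2 / (4*pi^2))^(1/3)
r = 5.1728709e+07 m = 51728.7088 km
alt = r - R_E = 51728.7088 - 6371 = 45357.7088 km

45357.7088 km


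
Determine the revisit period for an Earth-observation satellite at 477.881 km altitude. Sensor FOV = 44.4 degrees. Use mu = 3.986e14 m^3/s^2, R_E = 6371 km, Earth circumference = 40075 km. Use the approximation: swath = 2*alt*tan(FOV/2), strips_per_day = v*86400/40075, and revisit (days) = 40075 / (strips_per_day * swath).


swath = 2*477.881*tan(0.3874631) = 390.0392 km
v = sqrt(mu/r) = 7628.8458 m/s = 7.6288 km/s
strips/day = v*86400/40075 = 7.6288*86400/40075 = 16.4475
coverage/day = strips * swath = 16.4475 * 390.0392 = 6415.1580 km
revisit = 40075 / 6415.1580 = 6.2469 days

6.2469 days


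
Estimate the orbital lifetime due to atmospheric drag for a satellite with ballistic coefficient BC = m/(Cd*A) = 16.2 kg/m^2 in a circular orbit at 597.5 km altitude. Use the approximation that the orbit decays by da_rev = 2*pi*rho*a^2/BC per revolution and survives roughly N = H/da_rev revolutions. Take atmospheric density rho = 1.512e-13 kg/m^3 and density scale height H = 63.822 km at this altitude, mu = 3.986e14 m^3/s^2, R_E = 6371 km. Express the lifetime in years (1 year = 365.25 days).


a = R_E + alt = 6968.5000 km = 6.9685e+06 m
da_rev = 2*pi*rho*a^2/BC = 2*pi*1.512e-13*(6.9685e+06)^2/16.2 = 2.847707 m per revolution
N = H/da_rev = 63822.0000 m / 2.847707 m = 22411.7183 revolutions
P = 2*pi*sqrt(a^3/mu) = 5789.2217 s
lifetime = N*P = 22411.7183 * 5789.2217 = 1.2974641e+08 s = 1501.6945 days
years = 1501.6945 / 365.25 = 4.1114 years

4.1114 years


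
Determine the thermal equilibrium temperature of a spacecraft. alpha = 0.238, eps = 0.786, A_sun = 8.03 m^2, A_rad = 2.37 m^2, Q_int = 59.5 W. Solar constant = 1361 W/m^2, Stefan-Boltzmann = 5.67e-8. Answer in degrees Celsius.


Numerator = alpha*S*A_sun + Q_int = 0.238*1361*8.03 + 59.5 = 2660.5615 W
Denominator = eps*sigma*A_rad = 0.786*5.67e-8*2.37 = 1.0562189e-07 W/K^4
T^4 = 2.5189489e+10 K^4
T = 398.3867 K = 125.2367 C

125.2367 degrees Celsius


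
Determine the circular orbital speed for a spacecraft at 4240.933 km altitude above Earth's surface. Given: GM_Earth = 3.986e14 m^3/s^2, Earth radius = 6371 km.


r = R_E + alt = 6371.0 + 4240.933 = 10611.9330 km = 1.0611933e+07 m
v = sqrt(mu/r) = sqrt(3.986e14 / 1.0611933e+07) = 6128.7428 m/s = 6.1287 km/s

6.1287 km/s


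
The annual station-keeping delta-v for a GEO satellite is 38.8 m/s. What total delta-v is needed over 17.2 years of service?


dV = rate * years = 38.8 * 17.2
dV = 667.3600 m/s

667.3600 m/s


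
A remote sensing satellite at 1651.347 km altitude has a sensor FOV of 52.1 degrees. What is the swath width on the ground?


FOV = 52.1 deg = 0.9093165 rad
swath = 2 * alt * tan(FOV/2) = 2 * 1651.347 * tan(0.4546583)
swath = 2 * 1651.347 * 0.4888133
swath = 1614.4008 km

1614.4008 km


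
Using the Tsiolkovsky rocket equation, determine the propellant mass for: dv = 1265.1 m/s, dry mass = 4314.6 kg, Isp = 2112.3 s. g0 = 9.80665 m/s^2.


ve = Isp * g0 = 2112.3 * 9.80665 = 20714.586795 m/s
mass ratio = exp(dv/ve) = exp(1265.1/20714.586795) = 1.06297641
m_prop = m_dry * (mr - 1) = 4314.6 * (1.06297641 - 1)
m_prop = 271.7180 kg

271.7180 kg
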